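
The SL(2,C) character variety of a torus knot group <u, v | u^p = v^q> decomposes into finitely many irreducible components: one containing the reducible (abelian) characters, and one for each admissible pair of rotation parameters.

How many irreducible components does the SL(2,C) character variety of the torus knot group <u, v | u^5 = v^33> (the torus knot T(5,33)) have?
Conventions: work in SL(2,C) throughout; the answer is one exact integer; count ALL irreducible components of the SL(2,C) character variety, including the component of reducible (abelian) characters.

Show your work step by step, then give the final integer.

In the torus knot group T(5,33), u^5 = v^33 is central, so an irreducible representation sends it to +I or -I (Schur).
This locks tr(u) to 2*cos(pi*alpha/5), alpha in 1..4, and tr(v) to 2*cos(pi*beta/33), beta in 1..32, on each component of irreducible characters.
The two central values (-1)^alpha I and (-1)^beta I must be the same matrix, so alpha and beta share a parity.
Enumerate parity-matched pairs: 2*16 odd-odd plus 2*16 even-even gives 64.
components with irreducible characters: 64; plus the single component of reducible (abelian) characters: total 65.

65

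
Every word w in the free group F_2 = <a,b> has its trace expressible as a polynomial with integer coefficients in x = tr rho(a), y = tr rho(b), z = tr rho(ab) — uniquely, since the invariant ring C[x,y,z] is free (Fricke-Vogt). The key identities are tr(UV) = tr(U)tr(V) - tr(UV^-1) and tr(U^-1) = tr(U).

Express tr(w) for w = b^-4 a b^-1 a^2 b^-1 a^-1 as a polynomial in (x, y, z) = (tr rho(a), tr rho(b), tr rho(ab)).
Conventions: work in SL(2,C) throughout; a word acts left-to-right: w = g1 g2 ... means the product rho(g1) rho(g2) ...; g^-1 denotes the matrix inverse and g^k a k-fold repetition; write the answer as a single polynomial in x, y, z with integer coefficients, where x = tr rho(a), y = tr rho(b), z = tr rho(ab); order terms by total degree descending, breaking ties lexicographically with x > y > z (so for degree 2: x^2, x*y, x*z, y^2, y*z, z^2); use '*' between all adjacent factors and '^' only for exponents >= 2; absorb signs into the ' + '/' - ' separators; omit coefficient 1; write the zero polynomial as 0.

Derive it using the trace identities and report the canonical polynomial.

x^3*y^5*z - x^4*y^4 - 2*x^2*y^4*z^2 - x^3*y^3*z - x*y^5*z + x*y^3*z^3 + 2*x^4*y^2 + 2*x^2*y^4 + 4*x^2*y^2*z^2 + y^4*z^2 - 2*x^3*y*z - 2*x*y*z^3 - 4*x^2*y^2 - 2*y^2*z^2 + 5*x*y*z - x^2 - y^2 + 2

trace(a^2) = trace(a) * trace(a) - trace(1) = x^2 - 2
trace(a^3) = trace(a) * trace(a^2) - trace(a) = x^3 - 3*x
trace(a b a) = trace(a) * trace(b a) - trace(b) = x*z - y
trace(a^3 b) = trace(a) * trace(a b a) - trace(a b) = x^2*z - x*y - z
trace(a^3 b^-1) = trace(a^3) * trace(b) - trace(a^3 b) = x^3*y - x^2*z - 2*x*y + z
trace(a^3 b^-2) = trace(a^3 b^-1) * trace(b) - trace(a^3) = x^3*y^2 - x^2*y*z - x^3 - 2*x*y^2 + y*z + 3*x
trace(b^-1 a^3 b^-2) = trace(a^3 b^-2) * trace(b) - trace(a^3 b^-1) = x^3*y^3 - x^2*y^2*z - 2*x^3*y - 2*x*y^3 + x^2*z + y^2*z + 5*x*y - z
trace(b^-3 a^3 b^-1) = trace(b^-1 a^3 b^-2) * trace(b) - trace(b^-1 a^3 b^-1) = x^3*y^4 - x^2*y^3*z - 3*x^3*y^2 - 2*x*y^4 + 2*x^2*y*z + y^3*z + x^3 + 7*x*y^2 - 2*y*z - 3*x
trace(a^4) = trace(a) * trace(a^3) - trace(a^2) = x^4 - 4*x^2 + 2
trace(a^4 b) = trace(a) * trace(a b a^2) - trace(a b a) = x^3*z - x^2*y - 2*x*z + y
trace(a b^-1 a^3) = trace(a^4) * trace(b) - trace(a^4 b) = x^4*y - x^3*z - 3*x^2*y + 2*x*z + y
trace(b a b a) = trace(b a) * trace(b a) - trace(1) = z^2 - 2
trace(b a b) = trace(b) * trace(a b) - trace(a) = y*z - x
trace(a b a b a) = trace(a) * trace(b a b a) - trace(b a b) = x*z^2 - y*z - x
trace(a^3 b a b) = trace(a) * trace(a b a b a) - trace(a b a b) = x^2*z^2 - x*y*z - x^2 - z^2 + 2
trace(a b^-1 a^3 b) = trace(a^3 b a) * trace(b) - trace(a^3 b a b) = x^3*y*z - x^2*y^2 - x^2*z^2 - x*y*z + x^2 + y^2 + z^2 - 2
trace(b^-1 a^3 b^-1 a) = trace(a b^-1 a^3) * trace(b) - trace(a b^-1 a^3 b) = x^4*y^2 - 2*x^3*y*z - 2*x^2*y^2 + x^2*z^2 + 3*x*y*z - x^2 - z^2 + 2
trace(b^-1 a^3 b^-1 a b^-1) = trace(b^-1 a^3 b^-1 a) * trace(b) - trace(b^-1 a^3 b^-1 a b) = x^4*y^3 - 2*x^3*y^2*z - x^4*y - 2*x^2*y^3 + x^2*y*z^2 + x^3*z + 3*x*y^2*z + 2*x^2*y - y*z^2 - 2*x*z + y
trace(b^-3 a^3 b^-1 a) = trace(b^-1 a^3 b^-1 a b^-1) * trace(b) - trace(b^-1 a^3 b^-1 a) = x^4*y^4 - 2*x^3*y^3*z - 2*x^4*y^2 - 2*x^2*y^4 + x^2*y^2*z^2 + 3*x^3*y*z + 3*x*y^3*z + 4*x^2*y^2 - x^2*z^2 - y^2*z^2 - 5*x*y*z + x^2 + y^2 + z^2 - 2
trace(a^2 b^-1 a^-1 b^-3 a) = trace(b^-3 a^3 b^-1) * trace(a) - trace(b^-3 a^3 b^-1 a) = x^3*y^3*z - x^4*y^2 - x^2*y^2*z^2 - x^3*y*z - 2*x*y^3*z + x^4 + 3*x^2*y^2 + x^2*z^2 + y^2*z^2 + 3*x*y*z - 4*x^2 - y^2 - z^2 + 2
trace(b^-1 a b a^2) = trace(a b a^2) * trace(b) - trace(a b a^2 b) = x^2*y*z - x*y^2 - x*z^2 + x
trace(a b a^2 b^-2) = trace(b^-1 a b a^2) * trace(b) - trace(b^-1 a b a^2 b) = x^2*y^2*z - x*y^3 - x*y*z^2 - x^2*z + 2*x*y + z
trace(b^-2 a b a^2 b^-1) = trace(a b a^2 b^-2) * trace(b) - trace(a b a^2 b^-1) = x^2*y^3*z - x*y^4 - x*y^2*z^2 - 2*x^2*y*z + 3*x*y^2 + x*z^2 + y*z - x
trace(b^2) = trace(b) * trace(b) - trace(1) = y^2 - 2
trace(b a^2 b) = trace(a) * trace(b^2 a) - trace(b^2) = x*y*z - x^2 - y^2 + 2
trace(a^2 b a^2 b) = trace(a) * trace(b a^2 b a) - trace(b a^2 b) = x^2*z^2 - 2*x*y*z + y^2 - 2
trace(a b a^2 b^-1 a) = trace(a^2 b a^2) * trace(b) - trace(a^2 b a^2 b) = x^3*y*z - x^2*y^2 - x^2*z^2 + 2
trace(b a b a b a) = trace(b a) * trace(b a b a) - trace(b^-1 a^-1) = z^3 - 3*z
trace(b a b a b) = trace(b) * trace(a b a b) - trace(a b a) = y*z^2 - x*z - y
trace(a b a b a^2 b) = trace(a) * trace(b a b a b a) - trace(b a b a b) = x*z^3 - y*z^2 - 2*x*z + y
trace(a b a^2 b^-1 a b) = trace(a b a b a^2) * trace(b) - trace(a b a b a^2 b) = x^2*y*z^2 - x*y^2*z - x*z^3 - x^2*y + 2*x*z + y
trace(b^-1 a b a^2 b^-1 a) = trace(a b a^2 b^-1 a) * trace(b) - trace(a b a^2 b^-1 a b) = x^3*y^2*z - x^2*y^3 - 2*x^2*y*z^2 + x*y^2*z + x*z^3 + x^2*y - 2*x*z + y
trace(b^-2 a b a^2 b^-1 a) = trace(b^-1 a b a^2 b^-1 a) * trace(b) - trace(b^-1 a b a^2 b^-1 a b) = x^3*y^3*z - x^2*y^4 - 2*x^2*y^2*z^2 - x^3*y*z + x*y^3*z + x*y*z^3 + 2*x^2*y^2 + x^2*z^2 - 2*x*y*z + y^2 - 2
trace(a b a^2 b^-1 a^-1 b^-2) = trace(b^-2 a b a^2 b^-1) * trace(a) - trace(b^-2 a b a^2 b^-1 a) = x^2*y^2*z^2 - x^3*y*z - x*y^3*z - x*y*z^3 + x^2*y^2 + 3*x*y*z - x^2 - y^2 + 2
trace(b^-1 a b a) = trace(a b a) * trace(b) - trace(a b a b) = x*y*z - y^2 - z^2 + 2
trace(b^-1 a b a^2 b a) = trace(a b a^2 b a) * trace(b) - trace(a b a^2 b a b) = x^2*y*z^2 - 2*x*y^2*z - x*z^3 + y^3 + y*z^2 + 2*x*z - 3*y
trace(a^-1 b^-1 a b a^2 b) = trace(b^-1 a b a^2 b) * trace(a) - trace(b^-1 a b a^2 b a) = -x^2*y*z^2 + x^3*z + 2*x*y^2*z + x*z^3 - x^2*y - y^3 - y*z^2 - 3*x*z + 3*y
trace(a b a^2 b^-1 a^-1 b^-1) = trace(a^-1 b^-1 a b a^2) * trace(b) - trace(a^-1 b^-1 a b a^2 b) = x^2*y*z^2 - x^3*z - x*y^2*z - x*z^3 + x^2*y + 3*x*z - y
trace(a^2 b^-1 a^-1 b^-3 a b) = trace(a b a^2 b^-1 a^-1 b^-2) * trace(b) - trace(a b a^2 b^-1 a^-1 b^-1) = x^2*y^3*z^2 - x^3*y^2*z - x*y^4*z - x*y^2*z^3 + x^2*y^3 - x^2*y*z^2 + x^3*z + 4*x*y^2*z + x*z^3 - 2*x^2*y - y^3 - 3*x*z + 3*y
trace(b^-3 a b^-1 a^2 b^-1 a^-1) = trace(a^2 b^-1 a^-1 b^-3 a) * trace(b) - trace(a^2 b^-1 a^-1 b^-3 a b) = x^3*y^4*z - x^4*y^3 - 2*x^2*y^3*z^2 - x*y^4*z + x*y^2*z^3 + x^4*y + 2*x^2*y^3 + 2*x^2*y*z^2 + y^3*z^2 - x^3*z - x*y^2*z - x*z^3 - 2*x^2*y - y*z^2 + 3*x*z - y
trace(b^-2 a b^-1 a^2 b^-1) = trace(a^2 b^-3 a) * trace(b) - trace(a^2 b^-3 a b) = x^3*y^4 - 2*x^2*y^3*z - 2*x^3*y^2 - x*y^4 + x*y^2*z^2 + 3*x^2*y*z + y^3*z + 2*x*y^2 - x*z^2 - 2*y*z + x
trace(a b^-1 a^2 b^-1 a) = trace(a^2 b^-1 a^2) * trace(b) - trace(a^2 b^-1 a^2 b) = x^4*y^2 - 2*x^3*y*z - 2*x^2*y^2 + x^2*z^2 + 2*x*y*z + y^2 - 2
trace(a^2 b^-1 a b a) = trace(a b a^3) * trace(b) - trace(a b a^3 b) = x^3*y*z - x^2*y^2 - x^2*z^2 - x*y*z + x^2 + y^2 + z^2 - 2
trace(a b^-1 a^2 b^-1 a b) = trace(a^2 b^-1 a b a) * trace(b) - trace(a^2 b^-1 a b a b) = x^3*y^2*z - x^2*y^3 - 2*x^2*y*z^2 + x*z^3 + 2*x^2*y + y^3 + y*z^2 - 2*x*z - 3*y
trace(b^-1 a b^-1 a^2 b^-1 a) = trace(a b^-1 a^2 b^-1 a) * trace(b) - trace(a b^-1 a^2 b^-1 a b) = x^4*y^3 - 3*x^3*y^2*z - x^2*y^3 + 3*x^2*y*z^2 + 2*x*y^2*z - x*z^3 - 2*x^2*y - y*z^2 + 2*x*z + y
trace(b^-2 a b^-1 a^2 b^-1 a) = trace(b^-1 a b^-1 a^2 b^-1 a) * trace(b) - trace(b^-1 a b^-1 a^2 b^-1 a b) = x^4*y^4 - 3*x^3*y^3*z - x^4*y^2 - x^2*y^4 + 3*x^2*y^2*z^2 + 2*x^3*y*z + 2*x*y^3*z - x*y*z^3 - x^2*z^2 - y^2*z^2 + 2
trace(b^-2 a b^-1 a^2 b^-1 a^-1) = trace(b^-2 a b^-1 a^2 b^-1) * trace(a) - trace(b^-2 a b^-1 a^2 b^-1 a) = x^3*y^3*z - x^4*y^2 - 2*x^2*y^2*z^2 + x^3*y*z - x*y^3*z + x*y*z^3 + 2*x^2*y^2 + y^2*z^2 - 2*x*y*z + x^2 - 2
trace(b^-4 a b^-1 a^2 b^-1 a^-1) = trace(b^-3 a b^-1 a^2 b^-1 a^-1) * trace(b) - trace(b^-3 a b^-1 a^2 b^-1 a^-1 b) = x^3*y^5*z - x^4*y^4 - 2*x^2*y^4*z^2 - x^3*y^3*z - x*y^5*z + x*y^3*z^3 + 2*x^4*y^2 + 2*x^2*y^4 + 4*x^2*y^2*z^2 + y^4*z^2 - 2*x^3*y*z - 2*x*y*z^3 - 4*x^2*y^2 - 2*y^2*z^2 + 5*x*y*z - x^2 - y^2 + 2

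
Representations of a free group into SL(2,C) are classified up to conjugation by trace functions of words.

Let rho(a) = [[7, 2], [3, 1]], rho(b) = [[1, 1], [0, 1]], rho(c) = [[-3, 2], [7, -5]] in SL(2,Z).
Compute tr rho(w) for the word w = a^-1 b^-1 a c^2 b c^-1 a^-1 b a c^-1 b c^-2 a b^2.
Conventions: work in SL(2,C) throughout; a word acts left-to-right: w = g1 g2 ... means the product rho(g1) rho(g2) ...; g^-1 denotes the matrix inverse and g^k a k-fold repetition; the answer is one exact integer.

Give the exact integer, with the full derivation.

rho(a^-1) = [[1, -2], [-3, 7]]
... * rho(b^-1) = [[1, -1], [0, 1]]  ->  [[1, -3], [-3, 10]]
... * rho(a) = [[7, 2], [3, 1]]  ->  [[-2, -1], [9, 4]]
... * rho(c) = [[-3, 2], [7, -5]]  ->  [[-1, 1], [1, -2]]
... * rho(c) = [[-3, 2], [7, -5]]  ->  [[10, -7], [-17, 12]]
... * rho(b) = [[1, 1], [0, 1]]  ->  [[10, 3], [-17, -5]]
... * rho(c^-1) = [[-5, -2], [-7, -3]]  ->  [[-71, -29], [120, 49]]
... * rho(a^-1) = [[1, -2], [-3, 7]]  ->  [[16, -61], [-27, 103]]
... * rho(b) = [[1, 1], [0, 1]]  ->  [[16, -45], [-27, 76]]
... * rho(a) = [[7, 2], [3, 1]]  ->  [[-23, -13], [39, 22]]
... * rho(c^-1) = [[-5, -2], [-7, -3]]  ->  [[206, 85], [-349, -144]]
... * rho(b) = [[1, 1], [0, 1]]  ->  [[206, 291], [-349, -493]]
... * rho(c^-1) = [[-5, -2], [-7, -3]]  ->  [[-3067, -1285], [5196, 2177]]
... * rho(c^-1) = [[-5, -2], [-7, -3]]  ->  [[24330, 9989], [-41219, -16923]]
... * rho(a) = [[7, 2], [3, 1]]  ->  [[200277, 58649], [-339302, -99361]]
... * rho(b) = [[1, 1], [0, 1]]  ->  [[200277, 258926], [-339302, -438663]]
... * rho(b) = [[1, 1], [0, 1]]  ->  [[200277, 459203], [-339302, -777965]]
tr = 200277 + -777965 = -577688

-577688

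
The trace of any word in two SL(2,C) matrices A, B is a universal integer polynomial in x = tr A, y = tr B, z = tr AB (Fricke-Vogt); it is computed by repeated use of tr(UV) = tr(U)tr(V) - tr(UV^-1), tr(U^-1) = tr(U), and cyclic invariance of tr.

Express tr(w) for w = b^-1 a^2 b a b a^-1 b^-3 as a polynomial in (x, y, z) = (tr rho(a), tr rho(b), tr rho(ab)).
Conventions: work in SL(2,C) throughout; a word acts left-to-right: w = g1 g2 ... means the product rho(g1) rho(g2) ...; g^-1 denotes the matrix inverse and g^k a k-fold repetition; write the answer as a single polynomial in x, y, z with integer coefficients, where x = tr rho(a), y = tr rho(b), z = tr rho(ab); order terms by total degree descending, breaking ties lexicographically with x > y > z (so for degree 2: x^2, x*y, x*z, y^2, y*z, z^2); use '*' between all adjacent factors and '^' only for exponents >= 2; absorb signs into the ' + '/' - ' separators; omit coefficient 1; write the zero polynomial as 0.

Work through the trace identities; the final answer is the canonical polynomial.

-x^2*y^4*z^2 + x^3*y^3*z + x*y^5*z + x*y^3*z^3 + 2*x^2*y^2*z^2 - 2*x^3*y*z - 5*x*y^3*z - 2*x*y*z^3 - y^4 - y^2*z^2 + 6*x*y*z + 4*y^2 + z^2 - 2

apply: tr(b a^2) = tr(a)*tr(b a) - tr(b) = x*z - y
apply: tr(a^2 b a) = tr(a)*tr(b a^2) - tr(b a) = x^2*z - x*y - z
use: tr(b a b a) = tr(b a)*tr(b a) - tr(1)   [split at repeated b] = z^2 - 2
apply: tr(b a b) = tr(b)*tr(a b) - tr(a) = y*z - x
tr(a^2 b a b) = tr(a)*tr(b a b a) - tr(b a b) = x*z^2 - y*z - x
tr(a^2 b a b^-1) = tr(a^2 b a)*tr(b) - tr(a^2 b a b) = x^2*y*z - x*y^2 - x*z^2 + x
apply: tr(b^-2 a^2 b a) = tr(a^2 b a b^-1)*tr(b) - tr(a^2 b a) = x^2*y^2*z - x*y^3 - x*y*z^2 - x^2*z + 2*x*y + z
tr(a^2 b a b a) = tr(a)*tr(b a b a^2) - tr(b a b a) = x^2*z^2 - x*y*z - x^2 - z^2 + 2
tr(b a b a b a) = tr(b a)*tr(b a b a) - tr(b^-1 a^-1)   [split at repeated b] = z^3 - 3*z
tr(b a b a b) = tr(b)*tr(a b a b) - tr(a b a) = y*z^2 - x*z - y
tr(a^2 b a b a b) = tr(a)*tr(b a b a b a) - tr(b a b a b) = x*z^3 - y*z^2 - 2*x*z + y
apply: tr(a^2 b a b a b^-1) = tr(a^2 b a b a)*tr(b) - tr(a^2 b a b a b) = x^2*y*z^2 - x*y^2*z - x*z^3 - x^2*y + 2*x*z + y
use: tr(b^-2 a^2 b a b a) = tr(a^2 b a b a b^-1)*tr(b) - tr(a^2 b a b a) = x^2*y^2*z^2 - x*y^3*z - x*y*z^3 - x^2*y^2 - x^2*z^2 + 3*x*y*z + x^2 + y^2 + z^2 - 2
apply: tr(b^-3 a^2 b a b a) = tr(b^-2 a^2 b a b a)*tr(b) - tr(b^-2 a^2 b a b a b) = x^2*y^3*z^2 - x*y^4*z - x*y^2*z^3 - x^2*y^3 - 2*x^2*y*z^2 + 4*x*y^2*z + x*z^3 + 2*x^2*y + y^3 + y*z^2 - 2*x*z - 3*y
tr(a^2 b a b a^-1 b^-3) = tr(b^-3 a^2 b a b)*tr(a) - tr(b^-3 a^2 b a b a) = -x^2*y^3*z^2 + x^3*y^2*z + x*y^4*z + x*y^2*z^3 + x^2*y*z^2 - x^3*z - 4*x*y^2*z - x*z^3 - y^3 - y*z^2 + 3*x*z + 3*y
tr(a^2 b a b a^-1 b^-2) = tr(b^-2 a^2 b a b)*tr(a) - tr(b^-2 a^2 b a b a) = -x^2*y^2*z^2 + x^3*y*z + x*y^3*z + x*y*z^3 - 3*x*y*z - y^2 - z^2 + 2
tr(b^-1 a^2 b a b a^-1 b^-3) = tr(a^2 b a b a^-1 b^-3)*tr(b) - tr(a^2 b a b a^-1 b^-2) = -x^2*y^4*z^2 + x^3*y^3*z + x*y^5*z + x*y^3*z^3 + 2*x^2*y^2*z^2 - 2*x^3*y*z - 5*x*y^3*z - 2*x*y*z^3 - y^4 - y^2*z^2 + 6*x*y*z + 4*y^2 + z^2 - 2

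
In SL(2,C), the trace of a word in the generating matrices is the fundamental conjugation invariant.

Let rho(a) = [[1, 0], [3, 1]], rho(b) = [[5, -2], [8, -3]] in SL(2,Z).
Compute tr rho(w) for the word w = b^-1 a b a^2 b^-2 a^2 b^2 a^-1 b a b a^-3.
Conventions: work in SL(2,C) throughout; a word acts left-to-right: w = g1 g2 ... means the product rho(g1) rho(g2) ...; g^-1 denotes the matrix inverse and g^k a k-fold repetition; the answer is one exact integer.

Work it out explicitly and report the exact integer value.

1864490

rho(b^-1) = [[-3, 2], [-8, 5]]
... * rho(a) = [[1, 0], [3, 1]]  ->  [[3, 2], [7, 5]]
... * rho(b) = [[5, -2], [8, -3]]  ->  [[31, -12], [75, -29]]
... * rho(a) = [[1, 0], [3, 1]]  ->  [[-5, -12], [-12, -29]]
... * rho(a) = [[1, 0], [3, 1]]  ->  [[-41, -12], [-99, -29]]
... * rho(b^-1) = [[-3, 2], [-8, 5]]  ->  [[219, -142], [529, -343]]
... * rho(b^-1) = [[-3, 2], [-8, 5]]  ->  [[479, -272], [1157, -657]]
... * rho(a) = [[1, 0], [3, 1]]  ->  [[-337, -272], [-814, -657]]
... * rho(a) = [[1, 0], [3, 1]]  ->  [[-1153, -272], [-2785, -657]]
... * rho(b) = [[5, -2], [8, -3]]  ->  [[-7941, 3122], [-19181, 7541]]
... * rho(b) = [[5, -2], [8, -3]]  ->  [[-14729, 6516], [-35577, 15739]]
... * rho(a^-1) = [[1, 0], [-3, 1]]  ->  [[-34277, 6516], [-82794, 15739]]
... * rho(b) = [[5, -2], [8, -3]]  ->  [[-119257, 49006], [-288058, 118371]]
... * rho(a) = [[1, 0], [3, 1]]  ->  [[27761, 49006], [67055, 118371]]
... * rho(b) = [[5, -2], [8, -3]]  ->  [[530853, -202540], [1282243, -489223]]
... * rho(a^-1) = [[1, 0], [-3, 1]]  ->  [[1138473, -202540], [2749912, -489223]]
... * rho(a^-1) = [[1, 0], [-3, 1]]  ->  [[1746093, -202540], [4217581, -489223]]
... * rho(a^-1) = [[1, 0], [-3, 1]]  ->  [[2353713, -202540], [5685250, -489223]]
tr = 2353713 + -489223 = 1864490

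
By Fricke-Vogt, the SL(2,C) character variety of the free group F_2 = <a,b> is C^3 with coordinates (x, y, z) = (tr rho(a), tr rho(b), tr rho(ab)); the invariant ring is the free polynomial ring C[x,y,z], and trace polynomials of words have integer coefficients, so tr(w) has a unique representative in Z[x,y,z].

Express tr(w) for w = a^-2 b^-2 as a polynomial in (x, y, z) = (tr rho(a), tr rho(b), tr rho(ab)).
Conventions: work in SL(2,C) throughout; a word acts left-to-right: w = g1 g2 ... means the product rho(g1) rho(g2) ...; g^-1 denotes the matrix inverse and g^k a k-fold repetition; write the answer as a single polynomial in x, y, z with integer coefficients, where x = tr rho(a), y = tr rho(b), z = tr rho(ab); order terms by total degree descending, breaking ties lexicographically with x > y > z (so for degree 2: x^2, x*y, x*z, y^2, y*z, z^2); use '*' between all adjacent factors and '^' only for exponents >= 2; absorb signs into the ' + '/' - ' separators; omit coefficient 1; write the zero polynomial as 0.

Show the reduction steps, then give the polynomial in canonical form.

x*y*z - x^2 - y^2 + 2

use: tr(a^-1) = tr(a) = x
apply: tr(a^-1 b) = tr(b) tr(a) - tr(b a)  (eliminate a^-1) = x*y - z
tr(b^-1 a^-1) = tr(a^-1) tr(b) - tr(a^-1 b)  (eliminate b^-1) = z
tr(b^-2 a^-1) = tr(b^-1 a^-1) tr(b) - tr(b^-1 a^-1 b)  (eliminate b^-1) = y*z - x
use: tr(b^-2) = tr(b^-1) tr(b) - tr(1)  (eliminate b^-1) = y^2 - 2
tr(a^-2 b^-2) = tr(b^-2 a^-1) tr(a) - tr(b^-2)  (eliminate a^-1) = x*y*z - x^2 - y^2 + 2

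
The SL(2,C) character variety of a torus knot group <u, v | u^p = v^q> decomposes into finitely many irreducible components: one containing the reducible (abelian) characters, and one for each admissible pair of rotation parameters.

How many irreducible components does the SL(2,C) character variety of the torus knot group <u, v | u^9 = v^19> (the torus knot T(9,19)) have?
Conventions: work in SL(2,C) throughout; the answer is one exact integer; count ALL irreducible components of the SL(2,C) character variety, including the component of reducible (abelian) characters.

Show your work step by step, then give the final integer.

73

For T(9,19): irreducibility forces the central element u^9 = v^19 to one of +I, -I.
This locks tr(u) to 2*cos(pi*alpha/9), alpha in 1..8, and tr(v) to 2*cos(pi*beta/19), beta in 1..18, on each component of irreducible characters.
The two central values (-1)^alpha I and (-1)^beta I must be the same matrix, so alpha and beta share a parity.
count pairs: odd alpha (4 choices) x odd beta (9), plus even alpha (4) x even beta (9): 4*9 + 4*9 = 72.
Total: 72 irreducible-character components + 1 reducible (abelian) component = 73.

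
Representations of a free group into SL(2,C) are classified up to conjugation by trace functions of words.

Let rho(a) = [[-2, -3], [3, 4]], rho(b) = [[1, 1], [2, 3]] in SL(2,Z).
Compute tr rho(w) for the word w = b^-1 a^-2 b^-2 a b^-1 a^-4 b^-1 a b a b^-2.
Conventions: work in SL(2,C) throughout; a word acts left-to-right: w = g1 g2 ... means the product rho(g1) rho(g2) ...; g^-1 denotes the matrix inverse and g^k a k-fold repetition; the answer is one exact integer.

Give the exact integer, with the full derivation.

rho(b^-1) = [[3, -1], [-2, 1]]
... * rho(a^-1) = [[4, 3], [-3, -2]]  ->  [[15, 11], [-11, -8]]
... * rho(a^-1) = [[4, 3], [-3, -2]]  ->  [[27, 23], [-20, -17]]
... * rho(b^-1) = [[3, -1], [-2, 1]]  ->  [[35, -4], [-26, 3]]
... * rho(b^-1) = [[3, -1], [-2, 1]]  ->  [[113, -39], [-84, 29]]
... * rho(a) = [[-2, -3], [3, 4]]  ->  [[-343, -495], [255, 368]]
... * rho(b^-1) = [[3, -1], [-2, 1]]  ->  [[-39, -152], [29, 113]]
... * rho(a^-1) = [[4, 3], [-3, -2]]  ->  [[300, 187], [-223, -139]]
... * rho(a^-1) = [[4, 3], [-3, -2]]  ->  [[639, 526], [-475, -391]]
... * rho(a^-1) = [[4, 3], [-3, -2]]  ->  [[978, 865], [-727, -643]]
... * rho(a^-1) = [[4, 3], [-3, -2]]  ->  [[1317, 1204], [-979, -895]]
... * rho(b^-1) = [[3, -1], [-2, 1]]  ->  [[1543, -113], [-1147, 84]]
... * rho(a) = [[-2, -3], [3, 4]]  ->  [[-3425, -5081], [2546, 3777]]
... * rho(b) = [[1, 1], [2, 3]]  ->  [[-13587, -18668], [10100, 13877]]
... * rho(a) = [[-2, -3], [3, 4]]  ->  [[-28830, -33911], [21431, 25208]]
... * rho(b^-1) = [[3, -1], [-2, 1]]  ->  [[-18668, -5081], [13877, 3777]]
... * rho(b^-1) = [[3, -1], [-2, 1]]  ->  [[-45842, 13587], [34077, -10100]]
tr = -45842 + -10100 = -55942

-55942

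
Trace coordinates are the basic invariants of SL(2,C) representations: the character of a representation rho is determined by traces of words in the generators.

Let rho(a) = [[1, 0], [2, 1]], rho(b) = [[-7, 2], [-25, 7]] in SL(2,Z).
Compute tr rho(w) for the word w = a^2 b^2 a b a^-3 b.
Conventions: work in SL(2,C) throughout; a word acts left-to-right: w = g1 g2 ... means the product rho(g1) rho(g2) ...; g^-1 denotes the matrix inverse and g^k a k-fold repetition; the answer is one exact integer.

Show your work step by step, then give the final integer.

rho(a) = [[1, 0], [2, 1]]
... * rho(a) = [[1, 0], [2, 1]]  ->  [[1, 0], [4, 1]]
... * rho(b) = [[-7, 2], [-25, 7]]  ->  [[-7, 2], [-53, 15]]
... * rho(b) = [[-7, 2], [-25, 7]]  ->  [[-1, 0], [-4, -1]]
... * rho(a) = [[1, 0], [2, 1]]  ->  [[-1, 0], [-6, -1]]
... * rho(b) = [[-7, 2], [-25, 7]]  ->  [[7, -2], [67, -19]]
... * rho(a^-1) = [[1, 0], [-2, 1]]  ->  [[11, -2], [105, -19]]
... * rho(a^-1) = [[1, 0], [-2, 1]]  ->  [[15, -2], [143, -19]]
... * rho(a^-1) = [[1, 0], [-2, 1]]  ->  [[19, -2], [181, -19]]
... * rho(b) = [[-7, 2], [-25, 7]]  ->  [[-83, 24], [-792, 229]]
tr = -83 + 229 = 146

146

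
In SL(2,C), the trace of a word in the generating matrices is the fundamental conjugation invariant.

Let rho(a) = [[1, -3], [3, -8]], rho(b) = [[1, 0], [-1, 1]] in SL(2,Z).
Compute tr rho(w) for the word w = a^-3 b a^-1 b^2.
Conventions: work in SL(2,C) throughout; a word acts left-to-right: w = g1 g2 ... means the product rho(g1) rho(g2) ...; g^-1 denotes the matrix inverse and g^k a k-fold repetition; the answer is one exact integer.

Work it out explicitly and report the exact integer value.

6032

rho(a^-1) = [[-8, 3], [-3, 1]]
... * rho(a^-1) = [[-8, 3], [-3, 1]]  ->  [[55, -21], [21, -8]]
... * rho(a^-1) = [[-8, 3], [-3, 1]]  ->  [[-377, 144], [-144, 55]]
... * rho(b) = [[1, 0], [-1, 1]]  ->  [[-521, 144], [-199, 55]]
... * rho(a^-1) = [[-8, 3], [-3, 1]]  ->  [[3736, -1419], [1427, -542]]
... * rho(b) = [[1, 0], [-1, 1]]  ->  [[5155, -1419], [1969, -542]]
... * rho(b) = [[1, 0], [-1, 1]]  ->  [[6574, -1419], [2511, -542]]
tr = 6574 + -542 = 6032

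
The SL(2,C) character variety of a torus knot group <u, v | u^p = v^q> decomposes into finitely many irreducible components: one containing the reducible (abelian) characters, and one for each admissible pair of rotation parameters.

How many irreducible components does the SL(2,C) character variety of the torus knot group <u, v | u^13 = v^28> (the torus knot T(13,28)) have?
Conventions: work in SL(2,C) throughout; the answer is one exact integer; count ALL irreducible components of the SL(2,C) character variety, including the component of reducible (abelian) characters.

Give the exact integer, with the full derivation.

163

In the torus knot group T(13,28), u^13 = v^28 is central, so an irreducible representation sends it to +I or -I (Schur).
This locks tr(u) to 2*cos(pi*alpha/13), alpha in 1..12, and tr(v) to 2*cos(pi*beta/28), beta in 1..27, on each component of irreducible characters.
Consistency of u^13 = (-1)^alpha I with v^28 = (-1)^beta I forces alpha = beta (mod 2).
Enumerate parity-matched pairs: 6*14 odd-odd plus 6*13 even-even gives 162.
That is 162 components of irreducible characters, and with the reducible (abelian) component the total is 163.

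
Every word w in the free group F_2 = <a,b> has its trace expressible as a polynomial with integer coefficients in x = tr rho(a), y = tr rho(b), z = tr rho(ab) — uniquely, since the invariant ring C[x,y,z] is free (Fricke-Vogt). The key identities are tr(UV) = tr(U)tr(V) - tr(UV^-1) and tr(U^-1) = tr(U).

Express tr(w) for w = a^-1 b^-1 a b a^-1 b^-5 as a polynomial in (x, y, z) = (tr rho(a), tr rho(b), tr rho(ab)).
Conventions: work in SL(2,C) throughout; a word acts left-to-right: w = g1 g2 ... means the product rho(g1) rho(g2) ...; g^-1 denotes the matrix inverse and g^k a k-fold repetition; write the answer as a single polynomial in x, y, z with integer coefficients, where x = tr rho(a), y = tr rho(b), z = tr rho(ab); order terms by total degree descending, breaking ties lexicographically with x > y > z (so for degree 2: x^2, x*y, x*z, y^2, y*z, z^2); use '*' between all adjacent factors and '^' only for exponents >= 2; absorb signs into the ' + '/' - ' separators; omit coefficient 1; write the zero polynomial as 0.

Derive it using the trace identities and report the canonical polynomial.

-x*y^5*z^2 + 2*x^2*y^4*z + y^6*z + y^4*z^3 - x^3*y^3 - x*y^5 + 2*x*y^3*z^2 - 5*x^2*y^2*z - 6*y^4*z - 3*y^2*z^3 + 2*x^3*y + 5*x*y^3 + x*y*z^2 + x^2*z + 10*y^2*z + z^3 - 6*x*y - 3*z

trace(a^-1) = trace(a) = x
trace(a^-1 b) = trace(b) trace(a) - trace(b a)  (eliminate a^-1) = x*y - z
use: trace(a^-1 b^-1) = trace(a^-1) trace(b) - trace(a^-1 b)  (eliminate b^-1) = z
trace(a^-1 b^-2) = trace(a^-1 b^-1) trace(b) - trace(a^-1)  (eliminate b^-1) = y*z - x
apply: trace(b a b a) = trace(b a) trace(b a) - trace(1)  (split on b) = z^2 - 2
use: trace(a^-1 b a b) = trace(b a b) trace(a) - trace(b a b a)  (eliminate a^-1) = x*y*z - x^2 - z^2 + 2
trace(a^-1 b a b a^-1) = trace(a^-1 b a b) trace(a) - trace(a^-1 b a b a)  (eliminate a^-1) = x^2*y*z - x^3 - x*z^2 - y*z + 3*x
trace(b a b^2) = trace(b) trace(b a b) - trace(b a)  (reduce the b square) = y^2*z - x*y - z
apply: trace(a b a) = trace(a) trace(b a) - trace(b)  (reduce the a square) = x*z - y
trace(b a b^2 a) = trace(b) trace(a b a b) - trace(a b a)  (reduce the b square) = y*z^2 - x*z - y
use: trace(b a^-1 b a b) = trace(b a b^2) trace(a) - trace(b a b^2 a)  (eliminate a^-1) = x*y^2*z - x^2*y - y*z^2 + y
trace(b a b a b a) = trace(b a b a) trace(b a) - trace(a b)  (split on b) = z^3 - 3*z
trace(b a^-1 b a b a) = trace(b a b a b) trace(a) - trace(b a b a b a)  (eliminate a^-1) = x*y*z^2 - x^2*z - z^3 - x*y + 3*z
apply: trace(a^-1 b a b a^-1 b) = trace(b a^-1 b a b) trace(a) - trace(b a^-1 b a b a)  (eliminate a^-1) = x^2*y^2*z - x^3*y - 2*x*y*z^2 + x^2*z + z^3 + 2*x*y - 3*z
apply: trace(a^-1 b a b a^-1 b^-1) = trace(a^-1 b a b a^-1) trace(b) - trace(a^-1 b a b a^-1 b)  (eliminate b^-1) = x*y*z^2 - x^2*z - y^2*z - z^3 + x*y + 3*z
use: trace(b^-1 a^-1 b a b a^-1 b^-1) = trace(a^-1 b a b a^-1 b^-1) trace(b) - trace(a^-1 b a b a^-1)  (eliminate b^-1) = x*y^2*z^2 - 2*x^2*y*z - y^3*z - y*z^3 + x^3 + x*y^2 + x*z^2 + 4*y*z - 3*x
use: trace(a b a^-1 b^-3 a^-1 b) = trace(b^-1 a^-1 b a b a^-1 b^-1) trace(b) - trace(b^-1 a^-1 b a b a^-1)  (eliminate b^-1) = x*y^3*z^2 - 2*x^2*y^2*z - y^4*z - y^2*z^3 + x^3*y + x*y^3 + x^2*z + 5*y^2*z + z^3 - 4*x*y - 3*z
apply: trace(b^-1 a^-1 b^-1 a b a^-1 b^-2) = trace(a b a^-1 b^-3 a^-1) trace(b) - trace(a b a^-1 b^-3 a^-1 b)  (eliminate b^-1) = -x*y^3*z^2 + 2*x^2*y^2*z + y^4*z + y^2*z^3 - x^3*y - x*y^3 - x^2*z - 4*y^2*z - z^3 + 3*x*y + 3*z
trace(a b a b a) = trace(a) trace(b a b a) - trace(b a b)  (reduce the a square) = x*z^2 - y*z - x
apply: trace(b a b a b^-1 a) = trace(a b a b a) trace(b) - trace(a b a b a b)  (eliminate b^-1) = x*y*z^2 - y^2*z - z^3 - x*y + 3*z
trace(b^-1 a^-1 b a b a) = trace(b a b a b^-1) trace(a) - trace(b a b a b^-1 a)  (eliminate a^-1) = -x*y*z^2 + x^2*z + y^2*z + z^3 - 3*z
apply: trace(a b a b^-2 a^-1 b) = trace(b^-1 a^-1 b a b a) trace(b) - trace(b^-1 a^-1 b a b a b)  (eliminate b^-1) = -x*y^2*z^2 + x^2*y*z + y^3*z + y*z^3 - 4*y*z + x
trace(b^-2 a^-1 b^-1 a b a) = trace(a b a b^-2 a^-1) trace(b) - trace(a b a b^-2 a^-1 b)  (eliminate b^-1) = x*y^2*z^2 - x^2*y*z - y^3*z - y*z^3 + x*y^2 + 3*y*z - x
trace(b^-1 a^-1 b^-1 a b a^-1 b^-1) = trace(b^-2 a^-1 b^-1 a b) trace(a) - trace(b^-2 a^-1 b^-1 a b a)  (eliminate a^-1) = -x*y^2*z^2 + 2*x^2*y*z + y^3*z + y*z^3 - x^3 - x*y^2 - x*z^2 - 3*y*z + 3*x
trace(b^-3 a^-1 b^-1 a b a^-1 b^-1) = trace(b^-1 a^-1 b^-1 a b a^-1 b^-2) trace(b) - trace(b^-1 a^-1 b^-1 a b a^-1 b^-1)  (eliminate b^-1) = -x*y^4*z^2 + 2*x^2*y^3*z + y^5*z + y^3*z^3 - x^3*y^2 - x*y^4 + x*y^2*z^2 - 3*x^2*y*z - 5*y^3*z - 2*y*z^3 + x^3 + 4*x*y^2 + x*z^2 + 6*y*z - 3*x
trace(a^-1 b^-1 a b a^-1 b^-5) = trace(b^-3 a^-1 b^-1 a b a^-1 b^-1) trace(b) - trace(b^-3 a^-1 b^-1 a b a^-1)  (eliminate b^-1) = -x*y^5*z^2 + 2*x^2*y^4*z + y^6*z + y^4*z^3 - x^3*y^3 - x*y^5 + 2*x*y^3*z^2 - 5*x^2*y^2*z - 6*y^4*z - 3*y^2*z^3 + 2*x^3*y + 5*x*y^3 + x*y*z^2 + x^2*z + 10*y^2*z + z^3 - 6*x*y - 3*z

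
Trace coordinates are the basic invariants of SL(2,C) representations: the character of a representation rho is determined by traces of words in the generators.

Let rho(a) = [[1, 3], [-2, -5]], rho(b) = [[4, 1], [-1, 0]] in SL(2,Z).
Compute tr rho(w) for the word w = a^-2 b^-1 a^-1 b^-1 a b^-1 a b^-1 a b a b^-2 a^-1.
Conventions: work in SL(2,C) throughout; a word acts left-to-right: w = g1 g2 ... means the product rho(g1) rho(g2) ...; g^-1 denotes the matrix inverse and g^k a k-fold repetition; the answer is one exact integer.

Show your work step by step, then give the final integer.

-11704

rho(a^-1) = [[-5, -3], [2, 1]]
... * rho(a^-1) = [[-5, -3], [2, 1]]  ->  [[19, 12], [-8, -5]]
... * rho(b^-1) = [[0, -1], [1, 4]]  ->  [[12, 29], [-5, -12]]
... * rho(a^-1) = [[-5, -3], [2, 1]]  ->  [[-2, -7], [1, 3]]
... * rho(b^-1) = [[0, -1], [1, 4]]  ->  [[-7, -26], [3, 11]]
... * rho(a) = [[1, 3], [-2, -5]]  ->  [[45, 109], [-19, -46]]
... * rho(b^-1) = [[0, -1], [1, 4]]  ->  [[109, 391], [-46, -165]]
... * rho(a) = [[1, 3], [-2, -5]]  ->  [[-673, -1628], [284, 687]]
... * rho(b^-1) = [[0, -1], [1, 4]]  ->  [[-1628, -5839], [687, 2464]]
... * rho(a) = [[1, 3], [-2, -5]]  ->  [[10050, 24311], [-4241, -10259]]
... * rho(b) = [[4, 1], [-1, 0]]  ->  [[15889, 10050], [-6705, -4241]]
... * rho(a) = [[1, 3], [-2, -5]]  ->  [[-4211, -2583], [1777, 1090]]
... * rho(b^-1) = [[0, -1], [1, 4]]  ->  [[-2583, -6121], [1090, 2583]]
... * rho(b^-1) = [[0, -1], [1, 4]]  ->  [[-6121, -21901], [2583, 9242]]
... * rho(a^-1) = [[-5, -3], [2, 1]]  ->  [[-13197, -3538], [5569, 1493]]
tr = -13197 + 1493 = -11704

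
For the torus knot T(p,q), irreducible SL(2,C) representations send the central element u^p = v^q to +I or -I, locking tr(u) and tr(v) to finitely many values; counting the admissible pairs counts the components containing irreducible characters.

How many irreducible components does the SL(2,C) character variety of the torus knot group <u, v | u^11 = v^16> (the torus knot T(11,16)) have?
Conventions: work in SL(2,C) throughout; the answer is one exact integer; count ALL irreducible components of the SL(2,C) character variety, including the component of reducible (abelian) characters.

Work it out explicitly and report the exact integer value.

In the torus knot group T(11,16), u^11 = v^16 is central, so an irreducible representation sends it to +I or -I (Schur).
So on each irreducible component the traces are pinned: tr(u) = 2*cos(pi*alpha/11) with 1 <= alpha <= 10, tr(v) = 2*cos(pi*beta/16) with 1 <= beta <= 15.
The two central values (-1)^alpha I and (-1)^beta I must be the same matrix, so alpha and beta share a parity.
count pairs: odd alpha (5 choices) x odd beta (8), plus even alpha (5) x even beta (7): 5*8 + 5*7 = 75.
components with irreducible characters: 75; plus the single component of reducible (abelian) characters: total 76.

76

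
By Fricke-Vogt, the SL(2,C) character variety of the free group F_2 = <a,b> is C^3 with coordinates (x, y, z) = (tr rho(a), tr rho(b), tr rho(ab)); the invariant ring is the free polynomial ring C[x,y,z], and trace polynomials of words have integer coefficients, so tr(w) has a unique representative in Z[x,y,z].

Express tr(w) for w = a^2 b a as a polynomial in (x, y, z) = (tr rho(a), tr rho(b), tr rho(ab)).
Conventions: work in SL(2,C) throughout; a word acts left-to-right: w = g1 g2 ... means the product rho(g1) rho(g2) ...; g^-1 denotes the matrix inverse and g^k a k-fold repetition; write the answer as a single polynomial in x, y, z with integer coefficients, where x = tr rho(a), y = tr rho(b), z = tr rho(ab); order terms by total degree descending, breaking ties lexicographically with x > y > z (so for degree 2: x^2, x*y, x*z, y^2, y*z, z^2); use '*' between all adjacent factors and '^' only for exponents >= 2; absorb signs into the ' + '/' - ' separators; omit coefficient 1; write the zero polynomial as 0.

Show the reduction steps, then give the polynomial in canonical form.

reduce: tr(b a^2) = tr(a) * tr(b a) - tr(b)   [square of a] = x*z - y
reduce: tr(a^2 b a) = tr(a) * tr(b a^2) - tr(b a)   [square of a] = x^2*z - x*y - z

x^2*z - x*y - z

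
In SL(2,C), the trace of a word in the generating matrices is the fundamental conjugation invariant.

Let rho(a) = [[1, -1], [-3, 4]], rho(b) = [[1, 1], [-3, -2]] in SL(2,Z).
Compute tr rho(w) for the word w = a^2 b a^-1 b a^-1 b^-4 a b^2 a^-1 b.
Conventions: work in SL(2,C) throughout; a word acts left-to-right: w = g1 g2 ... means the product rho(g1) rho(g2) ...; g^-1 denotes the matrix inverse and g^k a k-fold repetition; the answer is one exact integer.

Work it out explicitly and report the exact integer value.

rho(a) = [[1, -1], [-3, 4]]
... * rho(a) = [[1, -1], [-3, 4]]  ->  [[4, -5], [-15, 19]]
... * rho(b) = [[1, 1], [-3, -2]]  ->  [[19, 14], [-72, -53]]
... * rho(a^-1) = [[4, 1], [3, 1]]  ->  [[118, 33], [-447, -125]]
... * rho(b) = [[1, 1], [-3, -2]]  ->  [[19, 52], [-72, -197]]
... * rho(a^-1) = [[4, 1], [3, 1]]  ->  [[232, 71], [-879, -269]]
... * rho(b^-1) = [[-2, -1], [3, 1]]  ->  [[-251, -161], [951, 610]]
... * rho(b^-1) = [[-2, -1], [3, 1]]  ->  [[19, 90], [-72, -341]]
... * rho(b^-1) = [[-2, -1], [3, 1]]  ->  [[232, 71], [-879, -269]]
... * rho(b^-1) = [[-2, -1], [3, 1]]  ->  [[-251, -161], [951, 610]]
... * rho(a) = [[1, -1], [-3, 4]]  ->  [[232, -393], [-879, 1489]]
... * rho(b) = [[1, 1], [-3, -2]]  ->  [[1411, 1018], [-5346, -3857]]
... * rho(b) = [[1, 1], [-3, -2]]  ->  [[-1643, -625], [6225, 2368]]
... * rho(a^-1) = [[4, 1], [3, 1]]  ->  [[-8447, -2268], [32004, 8593]]
... * rho(b) = [[1, 1], [-3, -2]]  ->  [[-1643, -3911], [6225, 14818]]
tr = -1643 + 14818 = 13175

13175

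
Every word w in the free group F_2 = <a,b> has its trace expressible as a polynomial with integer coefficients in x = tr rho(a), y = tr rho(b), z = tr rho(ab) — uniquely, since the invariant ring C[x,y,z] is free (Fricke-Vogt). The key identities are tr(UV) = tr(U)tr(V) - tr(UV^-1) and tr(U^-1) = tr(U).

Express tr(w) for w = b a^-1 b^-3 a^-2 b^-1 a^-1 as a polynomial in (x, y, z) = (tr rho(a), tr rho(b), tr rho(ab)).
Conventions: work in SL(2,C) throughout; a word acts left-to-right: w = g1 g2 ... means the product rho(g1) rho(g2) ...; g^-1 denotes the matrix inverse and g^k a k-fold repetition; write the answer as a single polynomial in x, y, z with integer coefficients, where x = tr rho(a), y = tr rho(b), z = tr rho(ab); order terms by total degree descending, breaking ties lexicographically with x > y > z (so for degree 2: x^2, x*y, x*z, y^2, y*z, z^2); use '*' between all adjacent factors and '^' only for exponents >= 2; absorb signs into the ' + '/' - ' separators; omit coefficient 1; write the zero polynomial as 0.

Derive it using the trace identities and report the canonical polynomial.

tr(a^-1) = tr(a) = x
tr(a^-1 b) = tr(b) tr(a) - tr(b a) = x*y - z
tr(b^-1 a^-1) = tr(a^-1) tr(b) - tr(a^-1 b) = z
tr(a^-1 b^-1 a^-1) = tr(b^-1 a^-1) tr(a) - tr(b^-1) = x*z - y
tr(a b a b) = tr(a b) tr(a b) - tr(1)   [split at repeated a] = z^2 - 2
tr(a b a b^-1) = tr(a b a) tr(b) - tr(a b a b) = x*y*z - y^2 - z^2 + 2
tr(b^-2 a b a) = tr(a b a b^-1) tr(b) - tr(a b a) = x*y^2*z - y^3 - y*z^2 - x*z + 3*y
tr(b^-1 a b a^-1 b^-1) = tr(b^-2 a b) tr(a) - tr(b^-2 a b a) = -x*y^2*z + x^2*y + y^3 + y*z^2 - 3*y
tr(a^2) = tr(a) tr(a) - tr(1) = x^2 - 2
tr(a^2 b a) = tr(a) tr(b a^2) - tr(b a) = x^2*z - x*y - z
tr(b a b) = tr(b) tr(a b) - tr(a) = y*z - x
tr(a^2 b a b) = tr(a) tr(b a b a) - tr(b a b) = x*z^2 - y*z - x
tr(b^-1 a^2 b a) = tr(a^2 b a) tr(b) - tr(a^2 b a b) = x^2*y*z - x*y^2 - x*z^2 + x
tr(a b a^-1 b^-1 a) = tr(b^-1 a^2 b) tr(a) - tr(b^-1 a^2 b a) = -x^2*y*z + x^3 + x*y^2 + x*z^2 - 3*x
tr(a b a b a b) = tr(a b) tr(a b a b) - tr(a^-1 b^-1)   [split at repeated a] = z^3 - 3*z
tr(b^-1 a b a b a) = tr(a b a b a) tr(b) - tr(a b a b a b) = x*y*z^2 - y^2*z - z^3 - x*y + 3*z
tr(a b a^-1 b^-1 a b) = tr(b^-1 a b a b) tr(a) - tr(b^-1 a b a b a) = -x*y*z^2 + x^2*z + y^2*z + z^3 - 3*z
tr(b^-1 a b a^-1 b^-1 a) = tr(a b a^-1 b^-1 a) tr(b) - tr(a b a^-1 b^-1 a b) = -x^2*y^2*z + x^3*y + x*y^3 + 2*x*y*z^2 - x^2*z - y^2*z - z^3 - 3*x*y + 3*z
tr(b a^-1 b^-1 a^-1 b^-1 a) = tr(b^-1 a b a^-1 b^-1) tr(a) - tr(b^-1 a b a^-1 b^-1 a) = -x*y*z^2 + x^2*z + y^2*z + z^3 - 3*z
tr(a^-1 b^-1 a^-1 b a^-1 b^-1) = tr(b a^-1 b^-1 a^-1 b^-1) tr(a) - tr(b a^-1 b^-1 a^-1 b^-1 a) = x*y*z^2 - y^2*z - z^3 - x*y + 3*z
tr(b a^-2) = tr(b a^-1) tr(a) - tr(b) = x^2*y - x*z - y
tr(a^-1 b a^-2) = tr(b a^-2) tr(a) - tr(b a^-1) = x^3*y - x^2*z - 2*x*y + z
tr(b^2) = tr(b) tr(b) - tr(1) = y^2 - 2
tr(b a^-1 b) = tr(b^2) tr(a) - tr(b^2 a) = x*y^2 - y*z - x
tr(b a^-1 b a) = tr(b a b) tr(a) - tr(b a b a) = x*y*z - x^2 - z^2 + 2
tr(a^-1 b a^-1 b) = tr(b a^-1 b) tr(a) - tr(b a^-1 b a) = x^2*y^2 - 2*x*y*z + z^2 - 2
tr(a^-1 b a^-2 b) = tr(a^-1 b a^-1 b) tr(a) - tr(a^-1 b a^-1 b a) = x^3*y^2 - 2*x^2*y*z - x*y^2 + x*z^2 + y*z - x
tr(a^-1 b^-1 a^-1 b a^-1) = tr(a^-1 b a^-2) tr(b) - tr(a^-1 b a^-2 b) = x^2*y*z - x*y^2 - x*z^2 + x
tr(b^-1 a^-1 b a^-1 b^-2 a^-1) = tr(a^-1 b^-1 a^-1 b a^-1 b^-1) tr(b) - tr(a^-1 b^-1 a^-1 b a^-1) = x*y^2*z^2 - x^2*y*z - y^3*z - y*z^3 + x*z^2 + 3*y*z - x
tr(a b a^-1 b^-1) = tr(a b a^-1) tr(b) - tr(a b a^-1 b) = -x*y*z + x^2 + y^2 + z^2 - 2
tr(b a^-1 b^-3 a) = tr(a b a^-1 b^-2) tr(b) - tr(a b a^-1 b^-1) = -x*y^3*z + x^2*y^2 + y^4 + y^2*z^2 + x*y*z - x^2 - 4*y^2 - z^2 + 2
tr(b^-1 a^-1 b a^-1 b^-2) = tr(b a^-1 b^-3) tr(a) - tr(b a^-1 b^-3 a) = x*y^3*z - x^2*y^2 - y^4 - y^2*z^2 + 4*y^2 + z^2 - 2
tr(b^-1 a^-2 b^-1 a^-1 b a^-1 b^-1) = tr(b^-1 a^-1 b a^-1 b^-2 a^-1) tr(a) - tr(b^-1 a^-1 b a^-1 b^-2) = x^2*y^2*z^2 - x^3*y*z - 2*x*y^3*z - x*y*z^3 + x^2*y^2 + x^2*z^2 + y^4 + y^2*z^2 + 3*x*y*z - x^2 - 4*y^2 - z^2 + 2
tr(a^-1 b a^-1 b^-1 a^-2) = tr(b a^-1 b^-1 a^-2) tr(a) - tr(b a^-1 b^-1 a^-1) = x^3*y*z - x^2*y^2 - x^2*z^2 - x*y*z + x^2 + y^2 + z^2 - 2
tr(b^-1 a^-2 b a^-1 b a) = tr(a^-1 b a^-1 b a b^-1) tr(a) - tr(a^-1 b a^-1 b a b^-1 a) = -x^3*y^2*z + x^4*y + x^2*y^3 + 2*x^2*y*z^2 - x^3*z - x*y^2*z - x*z^3 - 3*x^2*y + 3*x*z - y
tr(a^-1 b a^-1 b^-1 a^-2 b) = tr(b^-1 a^-2 b a^-1 b) tr(a) - tr(b^-1 a^-2 b a^-1 b a) = x^3*y^2*z - x^2*y^3 - 2*x^2*y*z^2 + x*y^2*z + x*z^3 + x^2*y - 2*x*z + y
tr(b^-1 a^-2 b^-1 a^-1 b a^-1) = tr(a^-1 b a^-1 b^-1 a^-2) tr(b) - tr(a^-1 b a^-1 b^-1 a^-2 b) = x^2*y*z^2 - 2*x*y^2*z - x*z^3 + y^3 + y*z^2 + 2*x*z - 3*y
tr(b a^-1 b^-3 a^-2 b^-1 a^-1) = tr(b^-1 a^-2 b^-1 a^-1 b a^-1 b^-1) tr(b) - tr(b^-1 a^-2 b^-1 a^-1 b a^-1) = x^2*y^3*z^2 - x^3*y^2*z - 2*x*y^4*z - x*y^2*z^3 + x^2*y^3 + y^5 + y^3*z^2 + 5*x*y^2*z + x*z^3 - x^2*y - 5*y^3 - 2*y*z^2 - 2*x*z + 5*y

x^2*y^3*z^2 - x^3*y^2*z - 2*x*y^4*z - x*y^2*z^3 + x^2*y^3 + y^5 + y^3*z^2 + 5*x*y^2*z + x*z^3 - x^2*y - 5*y^3 - 2*y*z^2 - 2*x*z + 5*y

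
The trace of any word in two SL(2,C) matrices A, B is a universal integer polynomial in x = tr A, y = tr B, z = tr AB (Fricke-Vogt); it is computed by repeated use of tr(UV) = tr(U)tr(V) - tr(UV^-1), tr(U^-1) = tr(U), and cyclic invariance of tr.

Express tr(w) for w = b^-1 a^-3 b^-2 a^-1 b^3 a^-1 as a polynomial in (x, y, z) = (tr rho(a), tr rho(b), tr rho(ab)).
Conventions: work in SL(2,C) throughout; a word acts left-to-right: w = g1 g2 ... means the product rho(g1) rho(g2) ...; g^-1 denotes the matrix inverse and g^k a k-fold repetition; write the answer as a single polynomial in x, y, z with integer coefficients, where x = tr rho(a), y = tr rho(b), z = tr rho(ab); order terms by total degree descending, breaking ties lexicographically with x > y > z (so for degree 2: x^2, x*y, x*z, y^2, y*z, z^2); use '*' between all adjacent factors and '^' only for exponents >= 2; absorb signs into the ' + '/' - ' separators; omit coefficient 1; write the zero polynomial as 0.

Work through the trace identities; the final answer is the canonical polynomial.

tr(a^-1) = tr(a) = x
tr(a^-2) = tr(a^-1) tr(a) - tr(1) = x^2 - 2
so tr(a^-3) = tr(a^-2) tr(a) - tr(a^-1) = x^3 - 3*x
reduce: tr(b a b) = tr(b) tr(a b) - tr(a) = y*z - x
tr(b a b a) = tr(a b) tr(a b) - tr(1) = z^2 - 2
tr(a^-1 b a b) = tr(b a b) tr(a) - tr(b a b a) = x*y*z - x^2 - z^2 + 2
tr(b a b^-1 a^-1) = tr(a^-1 b a) tr(b) - tr(a^-1 b a b) = -x*y*z + x^2 + y^2 + z^2 - 2
so tr(a^-1 b a b^-1 a^-1) = tr(b a b^-1 a^-1) tr(a) - tr(b a b^-1) = -x^2*y*z + x^3 + x*y^2 + x*z^2 - 3*x
tr(b^-1 a^-3 b a) = tr(a^-1 b a b^-1 a^-1) tr(a) - tr(a^-1 b a b^-1) = -x^3*y*z + x^4 + x^2*y^2 + x^2*z^2 + x*y*z - 4*x^2 - y^2 - z^2 + 2
so tr(b a^-1 b^-1 a^-3) = tr(b^-1 a^-3 b) tr(a) - tr(b^-1 a^-3 b a) = x^3*y*z - x^2*y^2 - x^2*z^2 - x*y*z + x^2 + y^2 + z^2 - 2
reduce: tr(b^2) = tr(b) tr(b) - tr(1) = y^2 - 2
tr(b a b^2) = tr(b) tr(a b^2) - tr(a b) = y^2*z - x*y - z
tr(a b a) = tr(a) tr(b a) - tr(b) = x*z - y
tr(b a b^2 a) = tr(b) tr(a b a b) - tr(a b a) = y*z^2 - x*z - y
tr(a b^2 a^-1 b) = tr(b a b^2) tr(a) - tr(b a b^2 a) = x*y^2*z - x^2*y - y*z^2 + y
tr(a^-1 b^-1 a b^2) = tr(a b^2 a^-1) tr(b) - tr(a b^2 a^-1 b) = -x*y^2*z + x^2*y + y^3 + y*z^2 - 3*y
tr(a b^2 a^-2 b^-1) = tr(a^-1 b^-1 a b^2) tr(a) - tr(a^-1 b^-1 a b^2 a) = -x^2*y^2*z + x^3*y + x*y^3 + x*y*z^2 - 3*x*y - z
reduce: tr(b^2 a^-1) = tr(b^2) tr(a) - tr(b^2 a) = x*y^2 - y*z - x
tr(b^-2 a b^2 a^-2) = tr(a b^2 a^-2 b^-1) tr(b) - tr(a b^2 a^-2) = -x^2*y^3*z + x^3*y^2 + x*y^4 + x*y^2*z^2 - 4*x*y^2 + x
so tr(b^-2 a b^2 a^-1) = tr(b^-1 a b^2 a^-1) tr(b) - tr(b^-1 a b^2 a^-1 b) = -x*y^3*z + x^2*y^2 + y^4 + y^2*z^2 - 4*y^2 + 2
reduce: tr(a^-3 b^-2 a b^2) = tr(b^-2 a b^2 a^-2) tr(a) - tr(b^-2 a b^2 a^-1) = -x^3*y^3*z + x^4*y^2 + x^2*y^4 + x^2*y^2*z^2 + x*y^3*z - 5*x^2*y^2 - y^4 - y^2*z^2 + x^2 + 4*y^2 - 2
tr(b a^2 b) = tr(a) tr(b^2 a) - tr(b^2) = x*y*z - x^2 - y^2 + 2
so tr(a b^3 a) = tr(b) tr(b a^2 b) - tr(b a^2) = x*y^2*z - x^2*y - y^3 - x*z + 3*y
tr(a b^3 a b) = tr(b) tr(a b a b^2) - tr(a b a b) = y^2*z^2 - x*y*z - y^2 - z^2 + 2
tr(b^-1 a b^3 a) = tr(a b^3 a) tr(b) - tr(a b^3 a b) = x*y^3*z - x^2*y^2 - y^4 - y^2*z^2 + 4*y^2 + z^2 - 2
reduce: tr(a^-1 b^-1 a b^3) = tr(b^-1 a b^3) tr(a) - tr(b^-1 a b^3 a) = -x*y^3*z + x^2*y^2 + y^4 + y^2*z^2 + x*y*z - x^2 - 4*y^2 - z^2 + 2
tr(a b a^2 b) = tr(a) tr(b a b a) - tr(b a b) = x*z^2 - y*z - x
tr(a b a^2) = tr(a) tr(a b a) - tr(a b) = x^2*z - x*y - z
so tr(a b a^2 b^2) = tr(b) tr(a b a^2 b) - tr(a b a^2) = x*y*z^2 - x^2*z - y^2*z + z
tr(a b^3 a b a) = tr(b) tr(a b a^2 b^2) - tr(a b a^2 b) = x*y^2*z^2 - x^2*y*z - y^3*z - x*z^2 + 2*y*z + x
so tr(a b a b a b) = tr(a b a b) tr(a b) - tr(b a) = z^3 - 3*z
tr(b a b a b a b) = tr(b) tr(a b a b a b) - tr(a b a b a) = y*z^3 - x*z^2 - 2*y*z + x
tr(a b^3 a b a b) = tr(b) tr(b a b a b a b) - tr(b a b a b a) = y^2*z^3 - x*y*z^2 - 2*y^2*z - z^3 + x*y + 3*z
tr(b^-1 a b^3 a b a) = tr(a b^3 a b a) tr(b) - tr(a b^3 a b a b) = x*y^3*z^2 - x^2*y^2*z - y^4*z - y^2*z^3 + 4*y^2*z + z^3 - 3*z
tr(a^-1 b^-1 a b^3 a b) = tr(b^-1 a b^3 a b) tr(a) - tr(b^-1 a b^3 a b a) = -x*y^3*z^2 + 2*x^2*y^2*z + y^4*z + y^2*z^3 - x^3*y - x*y^3 - x^2*z - 4*y^2*z - z^3 + 3*x*y + 3*z
so tr(a^-2 b^-1 a b^3 a b) = tr(a^-1 b^-1 a b^3 a b) tr(a) - tr(a^-1 b^-1 a b^3 a b a) = -x^2*y^3*z^2 + 2*x^3*y^2*z + x*y^4*z + x*y^2*z^3 - x^4*y - x^2*y^3 - x^3*z - 5*x*y^2*z - x*z^3 + 4*x^2*y + y^3 + 4*x*z - 3*y
so tr(a^-1 b^-1 a b^3 a b^-1 a^-1) = tr(a^-2 b^-1 a b^3 a) tr(b) - tr(a^-2 b^-1 a b^3 a b) = x^2*y^3*z^2 - 2*x^3*y^2*z - 2*x*y^4*z - x*y^2*z^3 + x^4*y + 2*x^2*y^3 + y^5 + y^3*z^2 + x^3*z + 6*x*y^2*z + x*z^3 - 5*x^2*y - 5*y^3 - y*z^2 - 4*x*z + 5*y
so tr(a^-1 b^-1 a b^3 a b^-1) = tr(a^-1 b^-1 a b^3 a) tr(b) - tr(a^-1 b^-1 a b^3 a b) = x*y^3*z^2 - 2*x^2*y^2*z - y^4*z - y^2*z^3 + x^3*y + x*y^3 + x^2*z + 5*y^2*z + z^3 - 4*x*y - 3*z
tr(a b^3 a b^-1 a^-3 b^-1) = tr(a^-1 b^-1 a b^3 a b^-1 a^-1) tr(a) - tr(a^-1 b^-1 a b^3 a b^-1) = x^3*y^3*z^2 - 2*x^4*y^2*z - 2*x^2*y^4*z - x^2*y^2*z^3 + x^5*y + 2*x^3*y^3 + x*y^5 + x^4*z + 8*x^2*y^2*z + x^2*z^3 + y^4*z + y^2*z^3 - 6*x^3*y - 6*x*y^3 - x*y*z^2 - 5*x^2*z - 5*y^2*z - z^3 + 9*x*y + 3*z
tr(b^3) = tr(b) tr(b^2) - tr(b) = y^3 - 3*y
reduce: tr(a^-1 b^3) = tr(b^3) tr(a) - tr(b^3 a) = x*y^3 - y^2*z - 2*x*y + z
tr(b^3 a b) = tr(b) tr(b a b^2) - tr(b a b) = y^3*z - x*y^2 - 2*y*z + x
reduce: tr(a^-1 b^3 a b) = tr(b^3 a b) tr(a) - tr(b^3 a b a) = x*y^3*z - x^2*y^2 - y^2*z^2 - x*y*z + x^2 + y^2 + z^2 - 2
so tr(a^-2 b^3 a b) = tr(a^-1 b^3 a b) tr(a) - tr(a^-1 b^3 a b a) = x^2*y^3*z - x^3*y^2 - x*y^2*z^2 - x^2*y*z - y^3*z + x^3 + 2*x*y^2 + x*z^2 + 2*y*z - 3*x
reduce: tr(b^3 a b^-1 a^-2) = tr(a^-2 b^3 a) tr(b) - tr(a^-2 b^3 a b) = -x^2*y^3*z + x^3*y^2 + x*y^4 + x*y^2*z^2 + x^2*y*z - x^3 - 4*x*y^2 - x*z^2 - y*z + 3*x
so tr(b^-1 a^-3 b^-2 a b^3 a) = tr(a b^3 a b^-1 a^-3 b^-1) tr(b) - tr(a b^3 a b^-1 a^-3) = x^3*y^4*z^2 - 2*x^4*y^3*z - 2*x^2*y^5*z - x^2*y^3*z^3 + x^5*y^2 + 2*x^3*y^4 + x*y^6 + x^4*y*z + 9*x^2*y^3*z + x^2*y*z^3 + y^5*z + y^3*z^3 - 7*x^3*y^2 - 7*x*y^4 - 2*x*y^2*z^2 - 6*x^2*y*z - 5*y^3*z - y*z^3 + x^3 + 13*x*y^2 + x*z^2 + 4*y*z - 3*x
tr(b^3 a^-1 b^-1 a^-3 b^-2 a) = tr(b^-1 a^-3 b^-2 a b^3) tr(a) - tr(b^-1 a^-3 b^-2 a b^3 a) = -x^3*y^4*z^2 + x^4*y^3*z + 2*x^2*y^5*z + x^2*y^3*z^3 - x^3*y^4 + x^3*y^2*z^2 - x*y^6 - x^4*y*z - 8*x^2*y^3*z - x^2*y*z^3 - y^5*z - y^3*z^3 + 2*x^3*y^2 + 6*x*y^4 + x*y^2*z^2 + 6*x^2*y*z + 5*y^3*z + y*z^3 - 9*x*y^2 - x*z^2 - 4*y*z + x
so tr(b^-1 a^-3 b^-2 a^-1 b^3 a^-1) = tr(b^3 a^-1 b^-1 a^-3 b^-2) tr(a) - tr(b^3 a^-1 b^-1 a^-3 b^-2 a) = x^3*y^4*z^2 - x^4*y^3*z - 2*x^2*y^5*z - x^2*y^3*z^3 + x^3*y^4 - x^3*y^2*z^2 + x*y^6 + 2*x^4*y*z + 8*x^2*y^3*z + x^2*y*z^3 + y^5*z + y^3*z^3 - 3*x^3*y^2 - x^3*z^2 - 6*x*y^4 - x*y^2*z^2 - 7*x^2*y*z - 5*y^3*z - y*z^3 + x^3 + 10*x*y^2 + 2*x*z^2 + 4*y*z - 3*x

x^3*y^4*z^2 - x^4*y^3*z - 2*x^2*y^5*z - x^2*y^3*z^3 + x^3*y^4 - x^3*y^2*z^2 + x*y^6 + 2*x^4*y*z + 8*x^2*y^3*z + x^2*y*z^3 + y^5*z + y^3*z^3 - 3*x^3*y^2 - x^3*z^2 - 6*x*y^4 - x*y^2*z^2 - 7*x^2*y*z - 5*y^3*z - y*z^3 + x^3 + 10*x*y^2 + 2*x*z^2 + 4*y*z - 3*x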